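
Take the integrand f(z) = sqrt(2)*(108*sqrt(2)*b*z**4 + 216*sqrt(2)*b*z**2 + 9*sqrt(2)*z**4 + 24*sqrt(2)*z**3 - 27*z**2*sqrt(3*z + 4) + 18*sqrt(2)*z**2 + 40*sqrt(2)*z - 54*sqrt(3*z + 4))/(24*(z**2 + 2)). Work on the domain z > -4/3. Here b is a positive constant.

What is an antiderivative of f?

An antiderivative is F(z) = sqrt(2)*(36*sqrt(2)*b*z**3 + 3*sqrt(2)*z**3 + 12*sqrt(2)*z**2 - 18*z*sqrt(3*z + 4) - 24*sqrt(3*z + 4) - 4*sqrt(2)*log(z**2 + 2) + 3*sqrt(2))/24.

Since d/dz undoes antidifferentiation here, F'(z) = f(z) is required of F(z).
Check: d/dz[sqrt(2)*(36*sqrt(2)*b*z**3 + 3*sqrt(2)*z**3 + 12*sqrt(2)*z**2 - 18*z*sqrt(3*z + 4) - 24*sqrt(3*z + 4) - 4*sqrt(2)*log(z**2 + 2) + 3*sqrt(2))/24] = (216*b*z**4*sqrt(3*z + 4) + 432*b*z**2*sqrt(3*z + 4) + 18*z**4*sqrt(3*z + 4) + 48*z**3*sqrt(3*z + 4) - 81*sqrt(2)*z**3 + 36*z**2*sqrt(3*z + 4) - 108*sqrt(2)*z**2 + 80*z*sqrt(3*z + 4) - 162*sqrt(2)*z - 216*sqrt(2))/(24*z**2*sqrt(3*z + 4) + 48*sqrt(3*z + 4)), which equals f(z).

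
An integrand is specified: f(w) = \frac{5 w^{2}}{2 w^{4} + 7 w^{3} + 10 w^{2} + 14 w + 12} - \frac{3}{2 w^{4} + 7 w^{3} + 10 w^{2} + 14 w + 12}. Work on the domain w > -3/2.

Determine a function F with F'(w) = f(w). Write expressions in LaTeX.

An antiderivative is F(w) = \frac{33 \log{\left(w + \frac{3}{2} \right)}}{17} - \frac{17 \log{\left(w + 2 \right)}}{6} + \frac{91 \log{\left(w^{2} + 2 \right)}}{204} - \frac{13 \sqrt{2} \operatorname{atan}{\left(\frac{\sqrt{2} w}{2} \right)}}{102}.

Factor the denominator (\left(w + 2\right) \left(2 w + 3\right) \left(w^{2} + 2\right)) and decompose: f = \frac{13 \left(7 w - 2\right)}{102 \left(w^{2} + 2\right)} + \frac{66}{17 \left(2 w + 3\right)} - \frac{17}{6 \left(w + 2\right)}; each piece integrates to a log, atan, or power term.
Check: d/dw[\frac{33 \log{\left(w + \frac{3}{2} \right)}}{17} - \frac{17 \log{\left(w + 2 \right)}}{6} + \frac{91 \log{\left(w^{2} + 2 \right)}}{204} - \frac{13 \sqrt{2} \operatorname{atan}{\left(\frac{\sqrt{2} w}{2} \right)}}{102}] = \frac{5 w^{2} - 3}{2 w^{4} + 7 w^{3} + 10 w^{2} + 14 w + 12}, which equals f(w).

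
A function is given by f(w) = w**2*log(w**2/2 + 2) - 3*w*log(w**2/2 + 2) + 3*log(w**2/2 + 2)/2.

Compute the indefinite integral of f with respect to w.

Integrate term by term and add the pieces.
Check: d/dw[(6*w**3*log(w**2/2 + 2) - 4*w**3 - 27*w**2*log(w**2/2 + 2) + 27*w**2 + 27*w*log(w**2/2 + 2) - 6*w - 108*log(w**2 + 4) + 12*atan(w/2))/18] = w**2*log(w**2/2 + 2) - 3*w*log(w**2/2 + 2) + 3*log(w**2/2 + 2)/2 = f(w).

F(w) = (6*w**3*log(w**2/2 + 2) - 4*w**3 - 27*w**2*log(w**2/2 + 2) + 27*w**2 + 27*w*log(w**2/2 + 2) - 6*w - 108*log(w**2 + 4) + 12*atan(w/2))/18 + C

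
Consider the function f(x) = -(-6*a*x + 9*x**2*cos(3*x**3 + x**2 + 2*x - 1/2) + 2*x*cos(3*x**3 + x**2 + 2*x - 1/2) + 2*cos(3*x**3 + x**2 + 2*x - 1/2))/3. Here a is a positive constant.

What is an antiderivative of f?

An antiderivative is F(x) = a*x**2 - sin(3*x**3 + x**2 + 2*x - 1/2)/3.

For F(x) to be correct the identity F'(x) - f(x) = 0 must hold.
Check: d/dx[a*x**2 - sin(3*x**3 + x**2 + 2*x - 1/2)/3] = 2*a*x - 3*x**2*cos(3*x**3 + x**2 + 2*x - 1/2) - 2*x*cos(3*x**3 + x**2 + 2*x - 1/2)/3 - 2*cos(3*x**3 + x**2 + 2*x - 1/2)/3, which equals f(x).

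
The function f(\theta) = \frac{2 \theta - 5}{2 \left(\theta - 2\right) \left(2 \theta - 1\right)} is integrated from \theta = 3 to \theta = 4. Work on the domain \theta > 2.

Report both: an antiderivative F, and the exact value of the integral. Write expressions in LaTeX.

The denominator factors as 2 \left(\theta - 2\right) \left(2 \theta - 1\right); partial fractions split f into directly integrable pieces: \frac{4}{3 \left(2 \theta - 1\right)} - \frac{1}{6 \left(\theta - 2\right)}.
F(\theta) = \frac{- \log{\left(\theta - 2 \right)} + 4 \log{\left(\theta - \frac{1}{2} \right)}}{6} is an antiderivative of f.
Check: d/d\theta[\frac{- \log{\left(\theta - 2 \right)} + 4 \log{\left(\theta - \frac{1}{2} \right)}}{6}] = \frac{2 \theta - 5}{4 \theta^{2} - 10 \theta + 4}, which equals f(\theta).
F(4) = - \frac{\log{\left(2 \right)}}{6} + \frac{2 \log{\left(\frac{7}{2} \right)}}{3}; F(3) = \frac{2 \log{\left(\frac{5}{2} \right)}}{3}.
Integral = F(4) - F(3) = - \frac{2 \log{\left(\frac{5}{2} \right)}}{3} - \frac{\log{\left(2 \right)}}{6} + \frac{2 \log{\left(\frac{7}{2} \right)}}{3}.

Antiderivative: F(\theta) = \frac{- \log{\left(\theta - 2 \right)} + 4 \log{\left(\theta - \frac{1}{2} \right)}}{6}; value = - \frac{2 \log{\left(\frac{5}{2} \right)}}{3} - \frac{\log{\left(2 \right)}}{6} + \frac{2 \log{\left(\frac{7}{2} \right)}}{3}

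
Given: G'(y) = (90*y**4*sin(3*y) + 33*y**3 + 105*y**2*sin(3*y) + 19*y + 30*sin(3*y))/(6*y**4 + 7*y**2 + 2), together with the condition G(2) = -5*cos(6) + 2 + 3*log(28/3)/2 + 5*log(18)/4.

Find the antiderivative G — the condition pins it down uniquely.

Check a candidate G(y) by differentiating: d/dy[G] must match the given G'(y).
A general antiderivative is 3*log(2*y**2 + 4/3)/2 + 5*log(4*y**2 + 2)/4 - 5*cos(3*y) + C.
The condition gives C = -5*cos(6) + 2 + 3*log(28/3)/2 + 5*log(18)/4 - (-5*cos(6) + 3*log(28/3)/2 + 5*log(18)/4) = 2.
So G(y) = 3*log(y**2 + 2/3)/2 + 5*log(2*y**2 + 1)/4 - 5*cos(3*y) + 11*log(2)/4 + 2.
Check: d/dy[3*log(y**2 + 2/3)/2 + 5*log(2*y**2 + 1)/4 - 5*cos(3*y) + 11*log(2)/4 + 2] = (90*y**4*sin(3*y) + 33*y**3 + 105*y**2*sin(3*y) + 19*y + 30*sin(3*y))/(6*y**4 + 7*y**2 + 2) = G'(y).

G(y) = 3*log(y**2 + 2/3)/2 + 5*log(2*y**2 + 1)/4 - 5*cos(3*y) + 11*log(2)/4 + 2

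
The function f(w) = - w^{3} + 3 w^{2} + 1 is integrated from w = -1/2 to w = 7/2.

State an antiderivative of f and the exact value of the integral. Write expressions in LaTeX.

The integrand splits into summands that can be handled one at a time.
F(w) = - \frac{w^{4}}{4} + w^{3} + w is an antiderivative of f.
Check: d/dw[- \frac{w^{4}}{4} + w^{3} + w] = - w^{3} + 3 w^{2} + 1 = f(w).
F(7/2) = \frac{567}{64}; F(-1/2) = - \frac{41}{64}.
Integral = F(7/2) - F(-1/2) = \frac{19}{2}.

Antiderivative: F(w) = - \frac{w^{4}}{4} + w^{3} + w; value = \frac{19}{2}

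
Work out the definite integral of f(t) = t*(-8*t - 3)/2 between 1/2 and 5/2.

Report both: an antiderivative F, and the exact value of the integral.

A candidate is checked by its d/dt: the result must match f(t).
F(t) = t**2*(-16*t - 9)/12 is an antiderivative of f.
Check: d/dt[t**2*(-16*t - 9)/12] = -4*t**2 - 3*t/2, which equals f(t).
F(5/2) = -1225/48; F(1/2) = -17/48.
Integral = F(5/2) - F(1/2) = -151/6.

Antiderivative: F(t) = t**2*(-16*t - 9)/12; value = -151/6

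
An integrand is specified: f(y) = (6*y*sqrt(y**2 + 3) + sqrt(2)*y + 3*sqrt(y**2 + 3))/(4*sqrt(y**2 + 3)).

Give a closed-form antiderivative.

Recover f(y) by differentiating a candidate F(y); any mismatch rules it out.
Check: d/dy[3*y**2/4 + 3*y/4 + sqrt(2)*sqrt(y**2 + 3)/4] = (6*y*sqrt(y**2 + 3) + sqrt(2)*y + 3*sqrt(y**2 + 3))/(4*sqrt(y**2 + 3)) = f(y).

An antiderivative is F(y) = 3*y**2/4 + 3*y/4 + sqrt(2)*sqrt(y**2 + 3)/4.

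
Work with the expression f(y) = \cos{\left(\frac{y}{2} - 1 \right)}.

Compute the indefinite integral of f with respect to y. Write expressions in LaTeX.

Recover f(y) by differentiating a candidate F(y); any mismatch rules it out.
Check: d/dy[2 \sin{\left(\frac{y}{2} - 1 \right)}] = \cos{\left(\frac{y}{2} - 1 \right)} = f(y).

F(y) = 2 \sin{\left(\frac{y}{2} - 1 \right)} + C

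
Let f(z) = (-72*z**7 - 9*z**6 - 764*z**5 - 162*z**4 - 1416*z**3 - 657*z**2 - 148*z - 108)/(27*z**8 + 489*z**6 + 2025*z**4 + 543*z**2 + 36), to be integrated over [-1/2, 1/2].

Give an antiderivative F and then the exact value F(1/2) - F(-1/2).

Antiderivative: F(z) = -2*log(z**2/2 + 6)/3 - log(z**4/3 + 2*z**2 + 1/3)/3 - atan(3*z); value = -2*atan(3/2)

Whatever form F(z) takes, F'(z) = f(z) is non-negotiable.
F(z) = -2*log(z**2/2 + 6)/3 - log(z**4/3 + 2*z**2 + 1/3)/3 - atan(3*z) is an antiderivative of f.
Check: d/dz[-2*log(z**2/2 + 6)/3 - log(z**4/3 + 2*z**2 + 1/3)/3 - atan(3*z)] = (-72*z**7 - 9*z**6 - 764*z**5 - 162*z**4 - 1416*z**3 - 657*z**2 - 148*z - 108)/(27*z**8 + 489*z**6 + 2025*z**4 + 543*z**2 + 36) = f(z).
F(1/2) = -2*log(49/8)/3 - atan(3/2) - log(41/48)/3; F(-1/2) = -2*log(49/8)/3 - log(41/48)/3 + atan(3/2).
Integral = F(1/2) - F(-1/2) = -2*atan(3/2).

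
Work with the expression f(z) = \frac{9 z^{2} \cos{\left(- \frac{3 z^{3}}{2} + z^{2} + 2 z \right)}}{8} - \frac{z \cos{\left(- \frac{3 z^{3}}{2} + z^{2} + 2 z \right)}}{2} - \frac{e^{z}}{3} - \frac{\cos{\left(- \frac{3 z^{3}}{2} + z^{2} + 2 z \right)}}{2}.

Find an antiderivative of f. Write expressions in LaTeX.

An antiderivative is F(z) = - \frac{4 e^{z} + 3 \sin{\left(- \frac{3 z^{3}}{2} + z^{2} + 2 z \right)}}{12}.

The integrand splits into summands that can be handled one at a time.
Check: d/dz[- \frac{4 e^{z} + 3 \sin{\left(- \frac{3 z^{3}}{2} + z^{2} + 2 z \right)}}{12}] = \frac{9 z^{2} \cos{\left(- \frac{3 z^{3}}{2} + z^{2} + 2 z \right)}}{8} - \frac{z \cos{\left(- \frac{3 z^{3}}{2} + z^{2} + 2 z \right)}}{2} - \frac{e^{z}}{3} - \frac{\cos{\left(- \frac{3 z^{3}}{2} + z^{2} + 2 z \right)}}{2} = f(z).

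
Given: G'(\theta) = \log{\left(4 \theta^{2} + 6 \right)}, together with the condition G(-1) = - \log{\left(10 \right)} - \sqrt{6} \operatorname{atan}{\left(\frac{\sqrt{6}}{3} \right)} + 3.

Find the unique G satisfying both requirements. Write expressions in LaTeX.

A candidate passes only if d/d\theta[G] lands on the given G'(\theta) exactly.
A general antiderivative is \theta \log{\left(4 \theta^{2} + 6 \right)} - 2 \theta + \sqrt{6} \operatorname{atan}{\left(\frac{\sqrt{6} \theta}{3} \right)} + C.
The condition gives C = - \log{\left(10 \right)} - \sqrt{6} \operatorname{atan}{\left(\frac{\sqrt{6}}{3} \right)} + 3 - (- \log{\left(10 \right)} - \sqrt{6} \operatorname{atan}{\left(\frac{\sqrt{6}}{3} \right)} + 2) = 1.
So G(\theta) = \theta \log{\left(4 \theta^{2} + 6 \right)} - 2 \theta + \sqrt{6} \operatorname{atan}{\left(\frac{\sqrt{6} \theta}{3} \right)} + 1.
Check: d/d\theta[\theta \log{\left(4 \theta^{2} + 6 \right)} - 2 \theta + \sqrt{6} \operatorname{atan}{\left(\frac{\sqrt{6} \theta}{3} \right)} + 1] = \log{\left(2 \theta^{2} + 3 \right)} + \log{\left(2 \right)}, which equals G'(\theta).

G(\theta) = \theta \log{\left(4 \theta^{2} + 6 \right)} - 2 \theta + \sqrt{6} \operatorname{atan}{\left(\frac{\sqrt{6} \theta}{3} \right)} + 1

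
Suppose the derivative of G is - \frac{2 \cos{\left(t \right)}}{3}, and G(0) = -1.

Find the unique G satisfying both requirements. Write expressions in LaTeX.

Whatever form G(t) takes, its d/dt must return the stated G'(t).
A general antiderivative is - \frac{2 \sin{\left(t \right)}}{3} + C.
The condition gives C = -1 - (0) = -1.
So G(t) = - \frac{2 \sin{\left(t \right)} + 3}{3}.
Check: d/dt[- \frac{2 \sin{\left(t \right)} + 3}{3}] = - \frac{2 \cos{\left(t \right)}}{3} = G'(t).

G(t) = - \frac{2 \sin{\left(t \right)} + 3}{3}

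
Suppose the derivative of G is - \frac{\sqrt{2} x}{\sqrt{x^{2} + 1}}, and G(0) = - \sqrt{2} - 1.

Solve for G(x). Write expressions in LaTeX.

The substitution u = 2 x^{2} + 2 works: G'(x) is exactly (dG/du)*(du/dx) for that inner function.
A general antiderivative is - \sqrt{2 x^{2} + 2} + C.
The condition gives C = - \sqrt{2} - 1 - (- \sqrt{2}) = -1.
So G(x) = - \sqrt{2} \sqrt{x^{2} + 1} - 1.
Check: d/dx[- \sqrt{2} \sqrt{x^{2} + 1} - 1] = - \frac{\sqrt{2} x}{\sqrt{x^{2} + 1}} = G'(x).

G(x) = - \sqrt{2} \sqrt{x^{2} + 1} - 1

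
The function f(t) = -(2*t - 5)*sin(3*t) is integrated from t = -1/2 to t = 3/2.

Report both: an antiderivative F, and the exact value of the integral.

Antiderivative: F(t) = 2*t*cos(3*t)/3 - 2*sin(3*t)/9 - 5*cos(3*t)/3; value = -2*sin(3/2)/9 - 2*cos(9/2)/3 + 2*cos(3/2) - 2*sin(9/2)/9

Recover f(t) by differentiating a candidate F(t); any mismatch rules it out.
F(t) = 2*t*cos(3*t)/3 - 2*sin(3*t)/9 - 5*cos(3*t)/3 is an antiderivative of f.
Check: d/dt[2*t*cos(3*t)/3 - 2*sin(3*t)/9 - 5*cos(3*t)/3] = -2*t*sin(3*t) + 5*sin(3*t), which equals f(t).
F(3/2) = -2*cos(9/2)/3 - 2*sin(9/2)/9; F(-1/2) = -2*cos(3/2) + 2*sin(3/2)/9.
Integral = F(3/2) - F(-1/2) = -2*sin(3/2)/9 - 2*cos(9/2)/3 + 2*cos(3/2) - 2*sin(9/2)/9.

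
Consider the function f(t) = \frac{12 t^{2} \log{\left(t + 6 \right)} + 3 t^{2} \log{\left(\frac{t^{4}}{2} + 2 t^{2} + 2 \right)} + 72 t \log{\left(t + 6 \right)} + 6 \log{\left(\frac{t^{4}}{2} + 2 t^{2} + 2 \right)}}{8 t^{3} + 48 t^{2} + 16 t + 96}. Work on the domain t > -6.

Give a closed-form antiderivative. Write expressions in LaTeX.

An antiderivative is F(t) = \frac{3 \log{\left(t + 6 \right)} \log{\left(\frac{t^{4}}{2} + 2 t^{2} + 2 \right)}}{8}.

Recognize the product-rule pattern: f = u'v + uv' with u = \frac{3 \log{\left(t + 6 \right)}}{8}, v = \log{\left(\frac{t^{4}}{2} + 2 t^{2} + 2 \right)}, so integration by parts undoes it.
Check: d/dt[\frac{3 \log{\left(t + 6 \right)} \log{\left(\frac{t^{4}}{2} + 2 t^{2} + 2 \right)}}{8}] = \frac{12 t^{2} \log{\left(t + 6 \right)} + 3 t^{2} \log{\left(\frac{t^{4}}{2} + 2 t^{2} + 2 \right)} + 72 t \log{\left(t + 6 \right)} + 6 \log{\left(\frac{t^{4}}{2} + 2 t^{2} + 2 \right)}}{8 t^{3} + 48 t^{2} + 16 t + 96} = f(t).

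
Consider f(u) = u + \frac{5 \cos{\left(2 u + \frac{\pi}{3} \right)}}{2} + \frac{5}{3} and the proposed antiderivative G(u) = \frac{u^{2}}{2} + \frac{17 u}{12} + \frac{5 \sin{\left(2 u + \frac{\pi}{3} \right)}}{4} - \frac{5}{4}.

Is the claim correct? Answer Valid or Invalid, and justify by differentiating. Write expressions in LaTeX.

d/du[G] = u + \frac{5 \cos{\left(2 u + \frac{\pi}{3} \right)}}{2} + \frac{17}{12}
d/du[G] - f(u) = - \frac{1}{4} != 0.

Invalid: d/du[G] - f = - \frac{1}{4}, which is not 0.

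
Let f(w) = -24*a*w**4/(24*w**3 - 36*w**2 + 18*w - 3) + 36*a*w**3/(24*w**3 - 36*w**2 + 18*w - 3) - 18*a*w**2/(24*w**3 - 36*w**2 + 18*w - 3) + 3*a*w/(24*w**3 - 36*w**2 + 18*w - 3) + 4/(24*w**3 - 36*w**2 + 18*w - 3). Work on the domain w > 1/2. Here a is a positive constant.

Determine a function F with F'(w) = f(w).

The integrand splits into summands that can be handled one at a time.
Check: d/dw[-a*w**2/2 - 1/(3*(2*w - 1)**2)] = (-24*a*w**4 + 36*a*w**3 - 18*a*w**2 + 3*a*w + 4)/(24*w**3 - 36*w**2 + 18*w - 3), which equals f(w).

An antiderivative is F(w) = -a*w**2/2 - 1/(3*(2*w - 1)**2).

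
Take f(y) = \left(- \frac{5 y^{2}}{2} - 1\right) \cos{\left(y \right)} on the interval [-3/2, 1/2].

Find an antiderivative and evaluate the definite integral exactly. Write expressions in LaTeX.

Antiderivative: F(y) = - \frac{5 y^{2} \sin{\left(y \right)}}{2} - 5 y \cos{\left(y \right)} + 4 \sin{\left(y \right)}; value = - \frac{5 \cos{\left(\frac{1}{2} \right)}}{2} - \frac{13 \sin{\left(\frac{3}{2} \right)}}{8} - \frac{15 \cos{\left(\frac{3}{2} \right)}}{2} + \frac{27 \sin{\left(\frac{1}{2} \right)}}{8}

Check any antiderivative F(y) by computing F'(y) and comparing it with f(y).
F(y) = - \frac{5 y^{2} \sin{\left(y \right)}}{2} - 5 y \cos{\left(y \right)} + 4 \sin{\left(y \right)} is an antiderivative of f.
Check: d/dy[- \frac{5 y^{2} \sin{\left(y \right)}}{2} - 5 y \cos{\left(y \right)} + 4 \sin{\left(y \right)}] = - \frac{5 y^{2} \cos{\left(y \right)}}{2} - \cos{\left(y \right)}, which equals f(y).
F(1/2) = - \frac{5 \cos{\left(\frac{1}{2} \right)}}{2} + \frac{27 \sin{\left(\frac{1}{2} \right)}}{8}; F(-3/2) = \frac{15 \cos{\left(\frac{3}{2} \right)}}{2} + \frac{13 \sin{\left(\frac{3}{2} \right)}}{8}.
Integral = F(1/2) - F(-3/2) = - \frac{5 \cos{\left(\frac{1}{2} \right)}}{2} - \frac{13 \sin{\left(\frac{3}{2} \right)}}{8} - \frac{15 \cos{\left(\frac{3}{2} \right)}}{2} + \frac{27 \sin{\left(\frac{1}{2} \right)}}{8}.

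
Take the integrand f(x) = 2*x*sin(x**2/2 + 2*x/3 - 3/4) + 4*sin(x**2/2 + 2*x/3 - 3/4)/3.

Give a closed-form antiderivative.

The substitution u = x**2/2 + 2*x/3 - 3/4 works: f is exactly (dF/du)*(du/dx) for that inner function.
Check: d/dx[-2*cos(x**2/2 + 2*x/3 - 3/4)] = 2*x*sin(x**2/2 + 2*x/3 - 3/4) + 4*sin(x**2/2 + 2*x/3 - 3/4)/3 = f(x).

An antiderivative is F(x) = -2*cos(x**2/2 + 2*x/3 - 3/4).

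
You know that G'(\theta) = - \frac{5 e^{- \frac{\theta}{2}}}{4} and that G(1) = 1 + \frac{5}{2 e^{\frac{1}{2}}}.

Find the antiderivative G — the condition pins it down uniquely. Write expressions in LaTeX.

G(\theta) = \frac{\left(2 e^{\frac{\theta}{2}} + 5\right) e^{- \frac{\theta}{2}}}{2}

A candidate passes only if d/d\theta[G] lands on the given G'(\theta) exactly.
A general antiderivative is \frac{5 e^{- \frac{\theta}{2}}}{2} + C.
The condition gives C = 1 + \frac{5}{2 e^{\frac{1}{2}}} - (\frac{5}{2 e^{\frac{1}{2}}}) = 1.
So G(\theta) = \frac{\left(2 e^{\frac{\theta}{2}} + 5\right) e^{- \frac{\theta}{2}}}{2}.
Check: d/d\theta[\frac{\left(2 e^{\frac{\theta}{2}} + 5\right) e^{- \frac{\theta}{2}}}{2}] = - \frac{5 e^{- \frac{\theta}{2}}}{4} = G'(\theta).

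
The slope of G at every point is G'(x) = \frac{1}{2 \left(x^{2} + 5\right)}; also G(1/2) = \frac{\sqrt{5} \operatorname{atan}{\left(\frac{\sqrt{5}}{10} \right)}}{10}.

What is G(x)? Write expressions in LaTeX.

G(x) = \frac{\sqrt{5} \operatorname{atan}{\left(\frac{\sqrt{5} x}{5} \right)}}{10}

Differentiate the proposed G(x) back; it has to land on the given G'(x).
A general antiderivative is \frac{\sqrt{5} \operatorname{atan}{\left(\frac{\sqrt{5} x}{5} \right)}}{10} + C.
The condition gives C = \frac{\sqrt{5} \operatorname{atan}{\left(\frac{\sqrt{5}}{10} \right)}}{10} - (\frac{\sqrt{5} \operatorname{atan}{\left(\frac{\sqrt{5}}{10} \right)}}{10}) = 0.
So G(x) = \frac{\sqrt{5} \operatorname{atan}{\left(\frac{\sqrt{5} x}{5} \right)}}{10}.
Check: d/dx[\frac{\sqrt{5} \operatorname{atan}{\left(\frac{\sqrt{5} x}{5} \right)}}{10}] = \frac{1}{2 x^{2} + 10}, which equals G'(x).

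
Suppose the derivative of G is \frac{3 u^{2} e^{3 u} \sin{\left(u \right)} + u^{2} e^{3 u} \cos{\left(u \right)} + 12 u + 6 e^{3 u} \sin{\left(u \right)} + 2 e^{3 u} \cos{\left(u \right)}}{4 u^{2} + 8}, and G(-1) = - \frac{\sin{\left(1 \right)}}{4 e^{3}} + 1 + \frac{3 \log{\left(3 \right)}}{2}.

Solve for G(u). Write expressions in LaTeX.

G(u) = \frac{e^{3 u} \sin{\left(u \right)} + 6 \log{\left(u^{2} + 2 \right)} + 4}{4}

Check a candidate G(u) by differentiating: d/du[G] must match the given G'(u).
A general antiderivative is \frac{e^{3 u} \sin{\left(u \right)}}{4} + \frac{3 \log{\left(u^{2} + 2 \right)}}{2} + C.
The condition gives C = - \frac{\sin{\left(1 \right)}}{4 e^{3}} + 1 + \frac{3 \log{\left(3 \right)}}{2} - (- \frac{\sin{\left(1 \right)}}{4 e^{3}} + \frac{3 \log{\left(3 \right)}}{2}) = 1.
So G(u) = \frac{e^{3 u} \sin{\left(u \right)} + 6 \log{\left(u^{2} + 2 \right)} + 4}{4}.
Check: d/du[\frac{e^{3 u} \sin{\left(u \right)} + 6 \log{\left(u^{2} + 2 \right)} + 4}{4}] = \frac{3 u^{2} e^{3 u} \sin{\left(u \right)} + u^{2} e^{3 u} \cos{\left(u \right)} + 12 u + 6 e^{3 u} \sin{\left(u \right)} + 2 e^{3 u} \cos{\left(u \right)}}{4 u^{2} + 8} = G'(u).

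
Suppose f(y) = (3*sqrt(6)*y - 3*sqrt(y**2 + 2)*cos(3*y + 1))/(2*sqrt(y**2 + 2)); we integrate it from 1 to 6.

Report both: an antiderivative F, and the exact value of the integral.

Antiderivative: F(y) = -(-3*sqrt(6)*sqrt(y**2 + 2) + sin(3*y + 1))/2; value = -9*sqrt(2)/2 + sin(4)/2 - sin(19)/2 + 3*sqrt(57)

Any candidate F(y) must reproduce f(y) exactly when differentiated.
F(y) = -(-3*sqrt(6)*sqrt(y**2 + 2) + sin(3*y + 1))/2 is an antiderivative of f.
Check: d/dy[-(-3*sqrt(6)*sqrt(y**2 + 2) + sin(3*y + 1))/2] = (3*sqrt(6)*y - 3*sqrt(y**2 + 2)*cos(3*y + 1))/(2*sqrt(y**2 + 2)) = f(y).
F(6) = -sin(19)/2 + 3*sqrt(57); F(1) = -sin(4)/2 + 9*sqrt(2)/2.
Integral = F(6) - F(1) = -9*sqrt(2)/2 + sin(4)/2 - sin(19)/2 + 3*sqrt(57).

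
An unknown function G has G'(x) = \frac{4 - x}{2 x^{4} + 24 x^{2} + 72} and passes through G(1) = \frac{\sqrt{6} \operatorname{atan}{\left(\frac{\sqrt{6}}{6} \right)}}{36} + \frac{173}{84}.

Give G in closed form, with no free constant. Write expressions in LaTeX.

Recover the given G'(x) by differentiating a candidate G(x); any mismatch rules it out.
A general antiderivative is - \frac{- 2 x - 3}{12 x^{2} + 72} + \frac{\sqrt{6} \operatorname{atan}{\left(\frac{\sqrt{6} x}{6} \right)}}{36} + C.
The condition gives C = \frac{\sqrt{6} \operatorname{atan}{\left(\frac{\sqrt{6}}{6} \right)}}{36} + \frac{173}{84} - (\frac{\sqrt{6} \operatorname{atan}{\left(\frac{\sqrt{6}}{6} \right)}}{36} + \frac{5}{84}) = 2.
So G(x) = - \frac{- 2 x - 3}{12 x^{2} + 72} + \frac{\sqrt{6} \operatorname{atan}{\left(\frac{\sqrt{6} x}{6} \right)}}{36} + 2.
Check: d/dx[- \frac{- 2 x - 3}{12 x^{2} + 72} + \frac{\sqrt{6} \operatorname{atan}{\left(\frac{\sqrt{6} x}{6} \right)}}{36} + 2] = \frac{4 - x}{2 x^{4} + 24 x^{2} + 72} = G'(x).

G(x) = - \frac{- 2 x - 3}{12 x^{2} + 72} + \frac{\sqrt{6} \operatorname{atan}{\left(\frac{\sqrt{6} x}{6} \right)}}{36} + 2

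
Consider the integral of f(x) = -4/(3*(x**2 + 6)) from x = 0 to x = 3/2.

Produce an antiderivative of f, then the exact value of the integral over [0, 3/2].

For F(x) to be correct the identity F'(x) - f(x) = 0 must hold.
F(x) = -2*sqrt(6)*atan(sqrt(6)*x/6)/9 is an antiderivative of f.
Check: d/dx[-2*sqrt(6)*atan(sqrt(6)*x/6)/9] = -4/(3*x**2 + 18), which equals f(x).
F(3/2) = -2*sqrt(6)*atan(sqrt(6)/4)/9; F(0) = 0.
Integral = F(3/2) - F(0) = -2*sqrt(6)*atan(sqrt(6)/4)/9.

Antiderivative: F(x) = -2*sqrt(6)*atan(sqrt(6)*x/6)/9; value = -2*sqrt(6)*atan(sqrt(6)/4)/9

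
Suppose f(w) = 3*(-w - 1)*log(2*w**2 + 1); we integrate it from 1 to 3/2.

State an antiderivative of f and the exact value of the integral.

Since d/dw undoes antidifferentiation here, F'(w) = f(w) is required of F(w).
F(w) = 3*(2*w**2 + 2*w*(-w - 2)*log(2*w**2 + 1) + 8*w - log(w**2 + 1/2) - 4*sqrt(2)*atan(sqrt(2)*w))/4 is an antiderivative of f.
Check: d/dw[3*(2*w**2 + 2*w*(-w - 2)*log(2*w**2 + 1) + 8*w - log(w**2 + 1/2) - 4*sqrt(2)*atan(sqrt(2)*w))/4] = -3*w*log(2*w**2 + 1) - 3*log(2*w**2 + 1), which equals f(w).
F(3/2) = -63*log(11/2)/8 - 3*sqrt(2)*atan(3*sqrt(2)/2) - 3*log(11/4)/4 + 99/8; F(1) = -9*log(3)/2 - 3*sqrt(2)*atan(sqrt(2)) - 3*log(3/2)/4 + 15/2.
Integral = F(3/2) - F(1) = -63*log(11/2)/8 - 3*sqrt(2)*atan(3*sqrt(2)/2) - 3*log(11/4)/4 + 3*log(3/2)/4 + 3*sqrt(2)*atan(sqrt(2)) + 39/8 + 9*log(3)/2.

Antiderivative: F(w) = 3*(2*w**2 + 2*w*(-w - 2)*log(2*w**2 + 1) + 8*w - log(w**2 + 1/2) - 4*sqrt(2)*atan(sqrt(2)*w))/4; value = -63*log(11/2)/8 - 3*sqrt(2)*atan(3*sqrt(2)/2) - 3*log(11/4)/4 + 3*log(3/2)/4 + 3*sqrt(2)*atan(sqrt(2)) + 39/8 + 9*log(3)/2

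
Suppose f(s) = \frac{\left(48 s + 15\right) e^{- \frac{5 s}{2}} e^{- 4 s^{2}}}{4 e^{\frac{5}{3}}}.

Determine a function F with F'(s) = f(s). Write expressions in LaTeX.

The substitution u = - 4 s^{2} - \frac{5 s}{2} - \frac{5}{3} works: f is exactly (dF/du)*(du/ds) for that inner function.
Check: d/ds[- \frac{3 e^{- \frac{5 s}{2}} e^{- 4 s^{2}}}{2 e^{\frac{5}{3}}}] = \frac{\left(48 s + 15\right) e^{- \frac{5 s}{2}} e^{- 4 s^{2}}}{4 e^{\frac{5}{3}}} = f(s).

An antiderivative is F(s) = - \frac{3 e^{- \frac{5 s}{2}} e^{- 4 s^{2}}}{2 e^{\frac{5}{3}}}.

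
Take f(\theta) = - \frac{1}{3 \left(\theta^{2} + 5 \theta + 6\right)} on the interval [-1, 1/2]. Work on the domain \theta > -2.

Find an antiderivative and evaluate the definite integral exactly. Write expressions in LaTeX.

The denominator factors as 3 \left(\theta + 2\right) \left(\theta + 3\right); partial fractions split f into directly integrable pieces: \frac{1}{3 \left(\theta + 3\right)} - \frac{1}{3 \left(\theta + 2\right)}.
F(\theta) = - \frac{\log{\left(\theta + 2 \right)}}{3} + \frac{\log{\left(\theta + 3 \right)}}{3} is an antiderivative of f.
Check: d/d\theta[- \frac{\log{\left(\theta + 2 \right)}}{3} + \frac{\log{\left(\theta + 3 \right)}}{3}] = - \frac{1}{3 \theta^{2} + 15 \theta + 18}, which equals f(\theta).
F(1/2) = - \frac{\log{\left(\frac{5}{2} \right)}}{3} + \frac{\log{\left(\frac{7}{2} \right)}}{3}; F(-1) = \frac{\log{\left(2 \right)}}{3}.
Integral = F(1/2) - F(-1) = - \frac{\log{\left(\frac{5}{2} \right)}}{3} - \frac{\log{\left(2 \right)}}{3} + \frac{\log{\left(\frac{7}{2} \right)}}{3}.

Antiderivative: F(\theta) = - \frac{\log{\left(\theta + 2 \right)}}{3} + \frac{\log{\left(\theta + 3 \right)}}{3}; value = - \frac{\log{\left(\frac{5}{2} \right)}}{3} - \frac{\log{\left(2 \right)}}{3} + \frac{\log{\left(\frac{7}{2} \right)}}{3}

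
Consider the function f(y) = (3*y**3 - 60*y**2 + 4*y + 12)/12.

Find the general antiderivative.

An antiderivative F(y) passes only if d/dy[F] lands on f(y) exactly.
Check: d/dy[y**4/16 - 5*y**3/3 + y**2/6 + y] = y**3/4 - 5*y**2 + y/3 + 1, which equals f(y).

F(y) = y**4/16 - 5*y**3/3 + y**2/6 + y + C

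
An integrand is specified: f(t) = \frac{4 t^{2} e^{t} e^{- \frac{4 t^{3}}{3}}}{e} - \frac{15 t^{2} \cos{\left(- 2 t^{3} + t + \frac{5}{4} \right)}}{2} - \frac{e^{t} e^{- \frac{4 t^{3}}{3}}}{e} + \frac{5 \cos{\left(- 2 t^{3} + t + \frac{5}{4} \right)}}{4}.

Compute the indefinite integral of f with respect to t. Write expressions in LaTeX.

F(t) = - e^{- \frac{4 t^{3}}{3} + t - 1} + \frac{5 \sin{\left(- 2 t^{3} + t + \frac{5}{4} \right)}}{4} + C

Integrate term by term and add the pieces.
Check: d/dt[- e^{- \frac{4 t^{3}}{3} + t - 1} + \frac{5 \sin{\left(- 2 t^{3} + t + \frac{5}{4} \right)}}{4}] = \frac{\left(16 t^{2} - 30 e t^{2} e^{- t} e^{\frac{4 t^{3}}{3}} \cos{\left(- 2 t^{3} + t + \frac{5}{4} \right)} - 4 + 5 e e^{- t} e^{\frac{4 t^{3}}{3}} \cos{\left(- 2 t^{3} + t + \frac{5}{4} \right)}\right) e^{t} e^{- \frac{4 t^{3}}{3}}}{4 e}, which equals f(t).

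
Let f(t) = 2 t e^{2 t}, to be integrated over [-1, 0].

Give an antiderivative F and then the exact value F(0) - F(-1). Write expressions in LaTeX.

Antiderivative: F(t) = \frac{\left(2 t - 1\right) e^{2 t}}{2}; value = - \frac{1}{2} + \frac{3}{2 e^{2}}

f has the shape u'v + uv' for u = t - \frac{1}{2} and v = e^{2 t} — it is the derivative of the product u*v.
F(t) = \frac{\left(2 t - 1\right) e^{2 t}}{2} is an antiderivative of f.
Check: d/dt[\frac{\left(2 t - 1\right) e^{2 t}}{2}] = 2 t e^{2 t} = f(t).
F(0) = - \frac{1}{2}; F(-1) = - \frac{3}{2 e^{2}}.
Integral = F(0) - F(-1) = - \frac{1}{2} + \frac{3}{2 e^{2}}.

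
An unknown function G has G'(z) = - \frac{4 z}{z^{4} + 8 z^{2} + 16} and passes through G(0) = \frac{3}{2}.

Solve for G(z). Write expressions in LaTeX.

G(z) = \frac{z^{2} + 6}{z^{2} + 4}

G'(z) matches the chain-rule pattern g'(h)*h' with inner function h(z) = \frac{z^{2}}{2} + 2; substituting u = h(z) collapses the integral.
A general antiderivative is \frac{1}{\frac{z^{2}}{2} + 2} + C.
The condition gives C = \frac{3}{2} - (\frac{1}{2}) = 1.
So G(z) = \frac{z^{2} + 6}{z^{2} + 4}.
Check: d/dz[\frac{z^{2} + 6}{z^{2} + 4}] = - \frac{4 z}{z^{4} + 8 z^{2} + 16} = G'(z).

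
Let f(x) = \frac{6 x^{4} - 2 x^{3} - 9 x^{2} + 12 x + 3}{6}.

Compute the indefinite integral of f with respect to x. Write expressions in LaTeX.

Any candidate F(x) must reproduce f(x) exactly when differentiated.
Check: d/dx[\frac{x \left(12 x^{4} - 5 x^{3} - 30 x^{2} + 60 x + 30\right)}{60}] = x^{4} - \frac{x^{3}}{3} - \frac{3 x^{2}}{2} + 2 x + \frac{1}{2}, which equals f(x).

F(x) = \frac{x \left(12 x^{4} - 5 x^{3} - 30 x^{2} + 60 x + 30\right)}{60} + C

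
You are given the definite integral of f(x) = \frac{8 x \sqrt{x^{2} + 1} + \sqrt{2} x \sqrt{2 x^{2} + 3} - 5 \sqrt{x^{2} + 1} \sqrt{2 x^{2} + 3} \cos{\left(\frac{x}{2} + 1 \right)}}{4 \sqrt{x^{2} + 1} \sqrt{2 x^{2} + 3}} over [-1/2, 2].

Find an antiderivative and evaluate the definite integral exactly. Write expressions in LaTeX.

Antiderivative: F(x) = \frac{\sqrt{2} \sqrt{x^{2} + 1} + 4 \sqrt{2 x^{2} + 3} - 10 \sin{\left(\frac{x}{2} + 1 \right)}}{4}; value = - \frac{5 \sin{\left(2 \right)}}{2} - \frac{\sqrt{14}}{2} + \frac{\sqrt{10}}{8} + \frac{5 \sin{\left(\frac{3}{4} \right)}}{2} + \sqrt{11}

An antiderivative F(x) passes only if d/dx[F] lands on f(x) exactly.
F(x) = \frac{\sqrt{2} \sqrt{x^{2} + 1} + 4 \sqrt{2 x^{2} + 3} - 10 \sin{\left(\frac{x}{2} + 1 \right)}}{4} is an antiderivative of f.
Check: d/dx[\frac{\sqrt{2} \sqrt{x^{2} + 1} + 4 \sqrt{2 x^{2} + 3} - 10 \sin{\left(\frac{x}{2} + 1 \right)}}{4}] = \frac{8 x \sqrt{x^{2} + 1} + \sqrt{2} x \sqrt{2 x^{2} + 3} - 5 \sqrt{x^{2} + 1} \sqrt{2 x^{2} + 3} \cos{\left(\frac{x}{2} + 1 \right)}}{4 \sqrt{x^{2} + 1} \sqrt{2 x^{2} + 3}} = f(x).
F(2) = - \frac{5 \sin{\left(2 \right)}}{2} + \frac{\sqrt{10}}{4} + \sqrt{11}; F(-1/2) = - \frac{5 \sin{\left(\frac{3}{4} \right)}}{2} + \frac{\sqrt{10}}{8} + \frac{\sqrt{14}}{2}.
Integral = F(2) - F(-1/2) = - \frac{5 \sin{\left(2 \right)}}{2} - \frac{\sqrt{14}}{2} + \frac{\sqrt{10}}{8} + \frac{5 \sin{\left(\frac{3}{4} \right)}}{2} + \sqrt{11}.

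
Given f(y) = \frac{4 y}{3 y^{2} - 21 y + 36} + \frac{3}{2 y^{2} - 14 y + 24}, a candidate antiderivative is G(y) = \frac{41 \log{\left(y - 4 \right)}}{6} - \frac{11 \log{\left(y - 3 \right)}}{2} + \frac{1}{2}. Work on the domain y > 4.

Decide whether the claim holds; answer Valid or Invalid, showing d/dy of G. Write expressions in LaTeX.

Valid - differentiating G returns exactly f.

d/dy[G] = \frac{8 y + 9}{6 y^{2} - 42 y + 72}
This equals f(y) exactly, so the claim holds.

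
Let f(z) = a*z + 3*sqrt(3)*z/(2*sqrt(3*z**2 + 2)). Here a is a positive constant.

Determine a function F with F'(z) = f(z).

An antiderivative is F(z) = (a*z**2 + sqrt(3)*sqrt(3*z**2 + 2))/2.

Integrate term by term and add the pieces.
Check: d/dz[(a*z**2 + sqrt(3)*sqrt(3*z**2 + 2))/2] = (2*a*z*sqrt(3*z**2 + 2) + 3*sqrt(3)*z)/(2*sqrt(3*z**2 + 2)), which equals f(z).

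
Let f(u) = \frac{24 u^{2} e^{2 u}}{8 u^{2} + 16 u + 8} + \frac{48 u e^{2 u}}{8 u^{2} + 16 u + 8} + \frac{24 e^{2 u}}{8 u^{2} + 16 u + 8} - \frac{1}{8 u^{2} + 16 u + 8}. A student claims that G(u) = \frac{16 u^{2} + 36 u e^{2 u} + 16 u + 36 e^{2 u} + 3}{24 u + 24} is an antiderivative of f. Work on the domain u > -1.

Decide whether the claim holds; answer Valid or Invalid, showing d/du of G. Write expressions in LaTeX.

d/du[G] = \frac{72 u^{2} e^{2 u} + 16 u^{2} + 144 u e^{2 u} + 32 u + 72 e^{2 u} + 13}{24 u^{2} + 48 u + 24}
d/du[G] - f(u) = \frac{2}{3} != 0.

Invalid: d/du[G] - f = \frac{2}{3}, which is not 0.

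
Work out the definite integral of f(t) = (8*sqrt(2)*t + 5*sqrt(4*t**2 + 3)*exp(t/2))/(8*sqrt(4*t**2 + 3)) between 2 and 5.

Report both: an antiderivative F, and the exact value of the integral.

Antiderivative: F(t) = sqrt(2*t**2 + 3/2)/2 + 5*exp(t/2)/4; value = -5*exp(1)/4 - sqrt(38)/4 + sqrt(206)/4 + 5*exp(5/2)/4

Recover f(t) by differentiating a candidate F(t); any mismatch rules it out.
F(t) = sqrt(2*t**2 + 3/2)/2 + 5*exp(t/2)/4 is an antiderivative of f.
Check: d/dt[sqrt(2*t**2 + 3/2)/2 + 5*exp(t/2)/4] = (8*sqrt(2)*t + 5*sqrt(4*t**2 + 3)*exp(t/2))/(8*sqrt(4*t**2 + 3)) = f(t).
F(5) = sqrt(206)/4 + 5*exp(5/2)/4; F(2) = sqrt(38)/4 + 5*exp(1)/4.
Integral = F(5) - F(2) = -5*exp(1)/4 - sqrt(38)/4 + sqrt(206)/4 + 5*exp(5/2)/4.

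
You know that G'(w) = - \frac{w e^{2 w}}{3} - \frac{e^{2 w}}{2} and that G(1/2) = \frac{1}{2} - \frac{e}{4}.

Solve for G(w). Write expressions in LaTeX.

G'(w) has the shape u'v + uv' for u = - \frac{w}{6} - \frac{1}{6} and v = e^{2 w} — it is the derivative of the product u*v.
A general antiderivative is \frac{\left(- w - 1\right) e^{2 w}}{6} + C.
The condition gives C = \frac{1}{2} - \frac{e}{4} - (- \frac{e}{4}) = \frac{1}{2}.
So G(w) = - \frac{w e^{2 w} + e^{2 w} - 3}{6}.
Check: d/dw[- \frac{w e^{2 w} + e^{2 w} - 3}{6}] = - \frac{w e^{2 w}}{3} - \frac{e^{2 w}}{2} = G'(w).

G(w) = - \frac{w e^{2 w} + e^{2 w} - 3}{6}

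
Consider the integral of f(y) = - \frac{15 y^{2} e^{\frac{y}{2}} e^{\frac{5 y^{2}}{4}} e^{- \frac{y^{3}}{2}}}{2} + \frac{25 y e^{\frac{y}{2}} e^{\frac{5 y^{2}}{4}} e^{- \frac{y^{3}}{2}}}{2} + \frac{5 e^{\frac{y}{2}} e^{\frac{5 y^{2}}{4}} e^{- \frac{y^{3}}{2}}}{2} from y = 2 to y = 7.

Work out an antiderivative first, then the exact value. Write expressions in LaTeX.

Antiderivative: F(y) = 5 e^{- \frac{y^{3}}{2} + \frac{5 y^{2}}{4} + \frac{y}{2}}; value = - 5 e^{2} + \frac{5}{e^{\frac{427}{4}}}

f matches the chain-rule pattern g'(h)*h' with inner function h(y) = - \frac{y^{3}}{2} + \frac{5 y^{2}}{4} + \frac{y}{2}; substituting u = h(y) collapses the integral.
F(y) = 5 e^{- \frac{y^{3}}{2} + \frac{5 y^{2}}{4} + \frac{y}{2}} is an antiderivative of f.
Check: d/dy[5 e^{- \frac{y^{3}}{2} + \frac{5 y^{2}}{4} + \frac{y}{2}}] = - \frac{15 y^{2} e^{\frac{y}{2}} e^{\frac{5 y^{2}}{4}} e^{- \frac{y^{3}}{2}}}{2} + \frac{25 y e^{\frac{y}{2}} e^{\frac{5 y^{2}}{4}} e^{- \frac{y^{3}}{2}}}{2} + \frac{5 e^{\frac{y}{2}} e^{\frac{5 y^{2}}{4}} e^{- \frac{y^{3}}{2}}}{2} = f(y).
F(7) = \frac{5}{e^{\frac{427}{4}}}; F(2) = 5 e^{2}.
Integral = F(7) - F(2) = - 5 e^{2} + \frac{5}{e^{\frac{427}{4}}}.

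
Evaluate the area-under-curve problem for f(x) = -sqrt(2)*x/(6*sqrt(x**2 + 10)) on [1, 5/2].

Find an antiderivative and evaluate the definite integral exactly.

f matches the chain-rule pattern g'(h)*h' with inner function h(x) = x**2/2 + 5; substituting u = h(x) collapses the integral.
F(x) = -sqrt(x**2/2 + 5)/3 is an antiderivative of f.
Check: d/dx[-sqrt(x**2/2 + 5)/3] = -sqrt(2)*x/(6*sqrt(x**2 + 10)) = f(x).
F(5/2) = -sqrt(130)/12; F(1) = -sqrt(22)/6.
Integral = F(5/2) - F(1) = -sqrt(130)/12 + sqrt(22)/6.

Antiderivative: F(x) = -sqrt(x**2/2 + 5)/3; value = -sqrt(130)/12 + sqrt(22)/6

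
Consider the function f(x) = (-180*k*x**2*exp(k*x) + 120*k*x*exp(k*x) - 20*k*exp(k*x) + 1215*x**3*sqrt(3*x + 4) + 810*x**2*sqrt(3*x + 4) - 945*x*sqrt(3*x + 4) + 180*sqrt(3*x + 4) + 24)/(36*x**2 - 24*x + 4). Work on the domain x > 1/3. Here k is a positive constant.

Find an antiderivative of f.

Whatever form F(x) takes, F'(x) = f(x) is non-negotiable.
Check: d/dx[3*(3*x + 4)**(5/2)/2 - 5*exp(k*x) - 2/(3*x - 1)] = (-180*k*x**2*exp(k*x) + 120*k*x*exp(k*x) - 20*k*exp(k*x) + 1215*x**3*sqrt(3*x + 4) + 810*x**2*sqrt(3*x + 4) - 945*x*sqrt(3*x + 4) + 180*sqrt(3*x + 4) + 24)/(36*x**2 - 24*x + 4) = f(x).

An antiderivative is F(x) = 3*(3*x + 4)**(5/2)/2 - 5*exp(k*x) - 2/(3*x - 1).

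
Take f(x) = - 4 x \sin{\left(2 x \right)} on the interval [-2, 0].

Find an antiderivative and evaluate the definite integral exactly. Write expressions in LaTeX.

Whatever form F(x) takes, F'(x) = f(x) is non-negotiable.
F(x) = 2 x \cos{\left(2 x \right)} - \sin{\left(2 x \right)} is an antiderivative of f.
Check: d/dx[2 x \cos{\left(2 x \right)} - \sin{\left(2 x \right)}] = - 4 x \sin{\left(2 x \right)} = f(x).
F(0) = 0; F(-2) = \sin{\left(4 \right)} - 4 \cos{\left(4 \right)}.
Integral = F(0) - F(-2) = 4 \cos{\left(4 \right)} - \sin{\left(4 \right)}.

Antiderivative: F(x) = 2 x \cos{\left(2 x \right)} - \sin{\left(2 x \right)}; value = 4 \cos{\left(4 \right)} - \sin{\left(4 \right)}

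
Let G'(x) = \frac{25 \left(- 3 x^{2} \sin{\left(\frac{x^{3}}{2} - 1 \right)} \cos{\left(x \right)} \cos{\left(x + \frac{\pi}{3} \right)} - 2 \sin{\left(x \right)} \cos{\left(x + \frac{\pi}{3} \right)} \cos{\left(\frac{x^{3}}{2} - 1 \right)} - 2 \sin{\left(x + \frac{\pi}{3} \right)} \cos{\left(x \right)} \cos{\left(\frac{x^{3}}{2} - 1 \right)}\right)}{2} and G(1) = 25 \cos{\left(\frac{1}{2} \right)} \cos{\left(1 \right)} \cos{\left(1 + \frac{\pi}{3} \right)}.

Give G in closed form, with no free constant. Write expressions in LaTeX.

G(x) = 25 \cos{\left(x \right)} \cos{\left(x + \frac{\pi}{3} \right)} \cos{\left(\frac{x^{3}}{2} - 1 \right)}

The proposed G(x) is checked by its d/dx: the result must match the given G'(x).
A general antiderivative is 25 \cos{\left(x \right)} \cos{\left(x + \frac{\pi}{3} \right)} \cos{\left(\frac{x^{3}}{2} - 1 \right)} + C.
The condition gives C = 25 \cos{\left(\frac{1}{2} \right)} \cos{\left(1 \right)} \cos{\left(1 + \frac{\pi}{3} \right)} - (25 \cos{\left(\frac{1}{2} \right)} \cos{\left(1 \right)} \cos{\left(1 + \frac{\pi}{3} \right)}) = 0.
So G(x) = 25 \cos{\left(x \right)} \cos{\left(x + \frac{\pi}{3} \right)} \cos{\left(\frac{x^{3}}{2} - 1 \right)}.
Check: d/dx[25 \cos{\left(x \right)} \cos{\left(x + \frac{\pi}{3} \right)} \cos{\left(\frac{x^{3}}{2} - 1 \right)}] = - \frac{75 x^{2} \sin{\left(\frac{x^{3}}{2} - 1 \right)} \cos{\left(x \right)} \cos{\left(x + \frac{\pi}{3} \right)}}{2} - 25 \sin{\left(x \right)} \cos{\left(x + \frac{\pi}{3} \right)} \cos{\left(\frac{x^{3}}{2} - 1 \right)} - 25 \sin{\left(x + \frac{\pi}{3} \right)} \cos{\left(x \right)} \cos{\left(\frac{x^{3}}{2} - 1 \right)}, which equals G'(x).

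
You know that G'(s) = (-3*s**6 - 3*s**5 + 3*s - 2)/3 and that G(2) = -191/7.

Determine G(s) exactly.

A first test for any G(s): its s-derivative must equal the given G'(s).
A general antiderivative is -s**7/7 - s**6/6 + s**2/2 - 2*s/3 + C.
The condition gives C = -191/7 - (-198/7) = 1.
So G(s) = (-6*s**7 - 7*s**6 + 21*s**2 - 28*s + 42)/42.
Check: d/ds[(-6*s**7 - 7*s**6 + 21*s**2 - 28*s + 42)/42] = -s**6 - s**5 + s - 2/3, which equals G'(s).

G(s) = (-6*s**7 - 7*s**6 + 21*s**2 - 28*s + 42)/42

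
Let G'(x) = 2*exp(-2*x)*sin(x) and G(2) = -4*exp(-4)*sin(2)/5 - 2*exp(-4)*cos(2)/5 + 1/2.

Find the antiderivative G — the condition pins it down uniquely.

A first test for any G(x): its x-derivative must equal the given G'(x).
A general antiderivative is -4*exp(-2*x)*sin(x)/5 - 2*exp(-2*x)*cos(x)/5 + C.
The condition gives C = -4*exp(-4)*sin(2)/5 - 2*exp(-4)*cos(2)/5 + 1/2 - (-4*exp(-4)*sin(2)/5 - 2*exp(-4)*cos(2)/5) = 1/2.
So G(x) = (5*exp(2*x) - 8*sin(x) - 4*cos(x))*exp(-2*x)/10.
Check: d/dx[(5*exp(2*x) - 8*sin(x) - 4*cos(x))*exp(-2*x)/10] = 2*exp(-2*x)*sin(x) = G'(x).

G(x) = (5*exp(2*x) - 8*sin(x) - 4*cos(x))*exp(-2*x)/10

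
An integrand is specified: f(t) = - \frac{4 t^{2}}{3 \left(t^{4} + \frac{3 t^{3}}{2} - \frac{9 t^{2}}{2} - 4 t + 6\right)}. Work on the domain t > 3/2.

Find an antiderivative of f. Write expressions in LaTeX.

An antiderivative is F(t) = - \frac{24 \log{\left(t - \frac{3}{2} \right)}}{49} + \frac{8 \log{\left(t - 1 \right)}}{27} + \frac{256 \log{\left(t + 2 \right)}}{1323} + \frac{32}{63 t + 126}.

Factor the denominator (3 \left(t - 1\right) \left(t + 2\right)^{2} \left(2 t - 3\right)) and decompose: f = - \frac{48}{49 \left(2 t - 3\right)} + \frac{256}{1323 \left(t + 2\right)} - \frac{32}{63 \left(t + 2\right)^{2}} + \frac{8}{27 \left(t - 1\right)}; each piece integrates to a log, atan, or power term.
Check: d/dt[- \frac{24 \log{\left(t - \frac{3}{2} \right)}}{49} + \frac{8 \log{\left(t - 1 \right)}}{27} + \frac{256 \log{\left(t + 2 \right)}}{1323} + \frac{32}{63 t + 126}] = - \frac{8 t^{2}}{6 t^{4} + 9 t^{3} - 27 t^{2} - 24 t + 36}, which equals f(t).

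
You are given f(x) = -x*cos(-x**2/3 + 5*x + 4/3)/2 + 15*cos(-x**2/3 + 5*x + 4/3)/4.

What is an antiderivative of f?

f matches the chain-rule pattern g'(h)*h' with inner function h(x) = -x**2/3 + 5*x + 4/3; substituting u = h(x) collapses the integral.
Check: d/dx[3*sin(-x**2/3 + 5*x + 4/3)/4] = -x*cos(-x**2/3 + 5*x + 4/3)/2 + 15*cos(-x**2/3 + 5*x + 4/3)/4 = f(x).

An antiderivative is F(x) = 3*sin(-x**2/3 + 5*x + 4/3)/4.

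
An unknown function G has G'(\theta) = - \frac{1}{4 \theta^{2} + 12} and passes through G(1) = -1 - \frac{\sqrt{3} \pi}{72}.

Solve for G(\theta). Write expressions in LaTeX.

G(\theta) = - \frac{\sqrt{3} \operatorname{atan}{\left(\frac{\sqrt{3} \theta}{3} \right)}}{12} - 1

The proposed G(\theta) is checked by its d/d\theta: the result must match the given G'(\theta).
A general antiderivative is - \frac{\sqrt{3} \operatorname{atan}{\left(\frac{\sqrt{3} \theta}{3} \right)}}{12} + C.
The condition gives C = -1 - \frac{\sqrt{3} \pi}{72} - (- \frac{\sqrt{3} \pi}{72}) = -1.
So G(\theta) = - \frac{\sqrt{3} \operatorname{atan}{\left(\frac{\sqrt{3} \theta}{3} \right)}}{12} - 1.
Check: d/d\theta[- \frac{\sqrt{3} \operatorname{atan}{\left(\frac{\sqrt{3} \theta}{3} \right)}}{12} - 1] = - \frac{1}{4 \theta^{2} + 12} = G'(\theta).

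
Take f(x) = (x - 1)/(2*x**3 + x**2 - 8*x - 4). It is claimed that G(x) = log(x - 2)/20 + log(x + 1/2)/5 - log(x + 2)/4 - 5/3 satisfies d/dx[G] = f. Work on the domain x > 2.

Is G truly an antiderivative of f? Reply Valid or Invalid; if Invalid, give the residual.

Valid. The derivative of G reproduces f.

d/dx[G] = (x - 1)/(2*x**3 + x**2 - 8*x - 4)
This equals f(x) exactly, so the claim holds.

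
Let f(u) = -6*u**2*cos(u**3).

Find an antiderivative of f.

Check any antiderivative F(u) by computing F'(u) and comparing it with f(u).
Check: d/du[-2*sin(u**3)] = -6*u**2*cos(u**3) = f(u).

An antiderivative is F(u) = -2*sin(u**3).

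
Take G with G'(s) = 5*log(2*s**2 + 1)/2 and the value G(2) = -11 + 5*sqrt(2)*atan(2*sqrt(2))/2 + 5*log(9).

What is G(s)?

G(s) = (5*s*log(2*s**2 + 1) - 10*s + 5*sqrt(2)*atan(sqrt(2)*s) - 2)/2

Whatever form G(s) takes, its d/ds must return the stated G'(s).
A general antiderivative is 5*s*log(2*s**2 + 1)/2 - 5*s + 5*sqrt(2)*atan(sqrt(2)*s)/2 + C.
The condition gives C = -11 + 5*sqrt(2)*atan(2*sqrt(2))/2 + 5*log(9) - (-10 + 5*sqrt(2)*atan(2*sqrt(2))/2 + 5*log(9)) = -1.
So G(s) = (5*s*log(2*s**2 + 1) - 10*s + 5*sqrt(2)*atan(sqrt(2)*s) - 2)/2.
Check: d/ds[(5*s*log(2*s**2 + 1) - 10*s + 5*sqrt(2)*atan(sqrt(2)*s) - 2)/2] = 5*log(2*s**2 + 1)/2 = G'(s).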